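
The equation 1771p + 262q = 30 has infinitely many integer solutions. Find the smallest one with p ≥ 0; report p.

gcd(1771, 262):
  1771 = 6*262 + 199
  262 = 1*199 + 63
  199 = 3*63 + 10
  63 = 6*10 + 3
  10 = 3*3 + 1
  3 = 3*1
so gcd(1771, 262) = 1.
1 divides 30, so solutions exist.
Back-substitute for Bézout coefficients:
  1 = 10 - 3*3
  ... = 1771*(79) + 262*(-534)
Scale by 30/1 = 30: (p₀, q₀) = (2370, -16020).
General solution: p = 2370 + 262t, q = -16020 - 1771t for integer t.
p ≥ 0: smallest is 2370 mod 262 = 12 (at t = -9), with q = -81.

12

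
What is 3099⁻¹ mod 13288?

gcd(13288, 3099) = 1  (13288 = 4·3099 + 892, 3099 = 3·892 + 423, 892 = 2·423 + 46, 423 = 9·46 + 9, 46 = 5·9 + 1, 9 = 9·1).
Back-substituting, 3099·(-1445) + 13288·(337) = 1.
So 3099·-1445 ≡ 1 (mod 13288), and -1445 mod 13288 = 11843.

11843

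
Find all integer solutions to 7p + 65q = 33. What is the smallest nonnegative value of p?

gcd(65, 7) = 1  (65 = 9·7 + 2, 7 = 3·2 + 1, 2 = 2·1).
1 divides 33, so solutions exist.
Back-substituting, 7·(28) + 65·(-3) = 1.
Scale by 33/1 = 33: (p₀, q₀) = (924, -99).
General solution: p = 924 + 65t, q = -99 - 7t for integer t.
p ≥ 0: smallest is 924 mod 65 = 14 (at t = -14), with q = -1.

14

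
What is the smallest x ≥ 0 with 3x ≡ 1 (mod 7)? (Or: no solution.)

5

gcd(7, 3) = 1  (7 = 2*3 + 1, 3 = 3*1).
1 divides 1, so solutions exist.
Back-substituting, 3*(-2) + 7*(1) = 1.
So 3*(-2) ≡ 1 (mod 7); multiply by 1: x ≡ -2 (mod 7).
Smallest nonnegative: x = -2 mod 7 = 5.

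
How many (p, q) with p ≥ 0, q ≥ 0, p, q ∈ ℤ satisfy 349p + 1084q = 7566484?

gcd(1084, 349) = 1  (1084 = 3·349 + 37, 349 = 9·37 + 16, 37 = 2·16 + 5, 16 = 3·5 + 1, 5 = 5·1).
Back-substituting, 349·(205) + 1084·(-66) = 1.
Scale by 7566484: one solution is (1551129220, -499387944). Reduce p mod 1084: (16, 6975).
General: p = 16 + 1084t, q = 6975 - 349t.
p ≥ 0 ⇒ t ≥ 0; q ≥ 0 ⇒ t ≤ 19. So t ∈ [0, 19]: 20 solutions.

20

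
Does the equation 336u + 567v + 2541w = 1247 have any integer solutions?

no

gcd(567, 336) = 21  (567 = 1×336 + 231, 336 = 1×231 + 105, 231 = 2×105 + 21, 105 = 5×21).
gcd(21, 2541) = 21.
21 does not divide 1247 (remainder 8), so no integer solutions.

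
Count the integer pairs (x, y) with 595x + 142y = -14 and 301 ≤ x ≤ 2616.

gcd(595, 142):
  595 = 4×142 + 27
  142 = 5×27 + 7
  27 = 3×7 + 6
  7 = 1×6 + 1
  6 = 6×1
so gcd(595, 142) = 1.
Back-substitute for Bézout coefficients:
  1 = 7 - 1×6
  ... = 595×(-21) + 142×(88)
Scale by -14: particular solution (294, -1232); reduce x mod 142: (10, -42).
General solution: x = 10 + 142t, y = -42 - 595t for integer t.
301 ≤ 10 + 142t ≤ 2616 gives t ∈ [3, 18], which is 16 values.

16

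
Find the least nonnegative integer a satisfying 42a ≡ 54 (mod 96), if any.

gcd(96, 42) = 6  (96 = 2·42 + 12, 42 = 3·12 + 6, 12 = 2·6).
6 divides 54, so solutions exist.
Back-substituting, 42·(7) + 96·(-3) = 6.
So 42·(7) ≡ 6 (mod 96); multiply by 9: a ≡ 63 (mod 16).
Smallest nonnegative: a = 63 mod 16 = 15.

15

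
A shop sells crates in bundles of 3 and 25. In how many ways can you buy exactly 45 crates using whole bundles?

Need nonnegative integers with 3j + 25k = 45.
gcd(3, 25) = 1, and 3·(-8) + 25·(1) = 1.
So (j₀, k₀) = (-360, 45); general j = -360 + 25t, k = 45 - 3t.
j ≥ 0 ⇒ t ≥ 15; k ≥ 0 ⇒ t ≤ 15. That's 1 value of t.

1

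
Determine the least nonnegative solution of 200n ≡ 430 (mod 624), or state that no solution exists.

no solution

gcd(624, 200) = 8  (624 = 3×200 + 24, 200 = 8×24 + 8, 24 = 3×8).
8 does not divide 430, so the congruence has no solution.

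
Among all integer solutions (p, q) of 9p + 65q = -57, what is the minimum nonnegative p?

37

gcd(65, 9) = 1.
1 divides -57, so solutions exist.
By Bézout, 9·(29) + 65·(-4) = 1.
Scale by -57/1 = -57: (p₀, q₀) = (-1653, 228).
General solution: p = -1653 + 65t, q = 228 - 9t for integer t.
p ≥ 0: smallest is -1653 mod 65 = 37 (at t = 26), with q = -6.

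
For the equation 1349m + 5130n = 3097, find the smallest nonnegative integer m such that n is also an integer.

gcd(5130, 1349):
  5130 = 3*1349 + 1083
  1349 = 1*1083 + 266
  1083 = 4*266 + 19
  266 = 14*19
so gcd(5130, 1349) = 19.
19 divides 3097, so solutions exist.
Back-substitute for Bézout coefficients:
  19 = 1083 - 4*266
  ... = 1349*(-19) + 5130*(5)
Scale by 3097/19 = 163: (m₀, n₀) = (-3097, 815).
General solution: m = -3097 + 270t, n = 815 - 71t for integer t.
m ≥ 0: smallest is -3097 mod 270 = 143 (at t = 12), with n = -37.

143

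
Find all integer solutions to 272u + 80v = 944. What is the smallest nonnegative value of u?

2

gcd(272, 80) = 16  (272 = 3×80 + 32, 80 = 2×32 + 16, 32 = 2×16).
16 divides 944, so solutions exist.
Back-substituting, 272×(-2) + 80×(7) = 16.
Scale by 944/16 = 59: (u₀, v₀) = (-118, 413).
General solution: u = -118 + 5t, v = 413 - 17t for integer t.
u ≥ 0: smallest is -118 mod 5 = 2 (at t = 24), with v = 5.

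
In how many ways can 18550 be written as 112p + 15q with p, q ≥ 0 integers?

gcd(112, 15) = 1  (112 = 7×15 + 7, 15 = 2×7 + 1, 7 = 7×1).
Back-substituting, 112×(-2) + 15×(15) = 1.
Scale by 18550: one solution is (-37100, 278250). Reduce p mod 15: (10, 1162).
General: p = 10 + 15t, q = 1162 - 112t.
p ≥ 0 ⇒ t ≥ 0; q ≥ 0 ⇒ t ≤ 10. So t ∈ [0, 10]: 11 solutions.

11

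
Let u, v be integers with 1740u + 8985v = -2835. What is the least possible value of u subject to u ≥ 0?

gcd(8985, 1740):
  8985 = 5*1740 + 285
  1740 = 6*285 + 30
  285 = 9*30 + 15
  30 = 2*15
so gcd(8985, 1740) = 15.
15 divides -2835, so solutions exist.
Back-substitute for Bézout coefficients:
  15 = 285 - 9*30
  ... = 1740*(-284) + 8985*(55)
Scale by -2835/15 = -189: (u₀, v₀) = (53676, -10395).
General solution: u = 53676 + 599t, v = -10395 - 116t for integer t.
u ≥ 0: smallest is 53676 mod 599 = 365 (at t = -89), with v = -71.

365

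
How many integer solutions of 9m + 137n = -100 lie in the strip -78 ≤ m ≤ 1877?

15

gcd(137, 9) = 1  (137 = 15×9 + 2, 9 = 4×2 + 1, 2 = 2×1).
Back-substituting, 9×(61) + 137×(-4) = 1.
Scale by -100: particular solution (-6100, 400); reduce m mod 137: (65, -5).
General solution: m = 65 + 137t, n = -5 - 9t for integer t.
-78 ≤ 65 + 137t ≤ 1877 gives t ∈ [-1, 13], which is 15 values.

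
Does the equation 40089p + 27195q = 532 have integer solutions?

no

gcd(40089, 27195):
  40089 = 1×27195 + 12894
  27195 = 2×12894 + 1407
  12894 = 9×1407 + 231
  1407 = 6×231 + 21
  231 = 11×21
so gcd(40089, 27195) = 21.
21 does not divide 532 (remainder 7), so no integer solutions.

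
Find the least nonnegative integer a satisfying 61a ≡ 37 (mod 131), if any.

gcd(131, 61) = 1  (131 = 2×61 + 9, 61 = 6×9 + 7, 9 = 1×7 + 2, 7 = 3×2 + 1, 2 = 2×1).
1 divides 37, so solutions exist.
Back-substituting, 61×(58) + 131×(-27) = 1.
So 61×(58) ≡ 1 (mod 131); multiply by 37: a ≡ 2146 (mod 131).
Smallest nonnegative: a = 2146 mod 131 = 50.

50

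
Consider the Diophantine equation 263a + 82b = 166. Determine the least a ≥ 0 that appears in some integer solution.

gcd(263, 82):
  263 = 3·82 + 17
  82 = 4·17 + 14
  17 = 1·14 + 3
  14 = 4·3 + 2
  3 = 1·2 + 1
  2 = 2·1
so gcd(263, 82) = 1.
1 divides 166, so solutions exist.
Back-substitute for Bézout coefficients:
  1 = 3 - 1·2
  ... = 263·(29) + 82·(-93)
Scale by 166/1 = 166: (a₀, b₀) = (4814, -15438).
General solution: a = 4814 + 82t, b = -15438 - 263t for integer t.
a ≥ 0: smallest is 4814 mod 82 = 58 (at t = -58), with b = -184.

58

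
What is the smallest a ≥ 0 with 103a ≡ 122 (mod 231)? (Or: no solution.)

gcd(231, 103) = 1.
1 divides 122, so solutions exist.
By Bézout, 103·(-74) + 231·(33) = 1.
So 103·(-74) ≡ 1 (mod 231); multiply by 122: a ≡ -9028 (mod 231).
Smallest nonnegative: a = -9028 mod 231 = 212.

212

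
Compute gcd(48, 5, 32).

1

gcd(48, 5) = 1.
gcd(1, 32) = 1.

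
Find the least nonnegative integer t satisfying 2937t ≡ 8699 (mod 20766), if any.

gcd(20766, 2937) = 3  (20766 = 7×2937 + 207, 2937 = 14×207 + 39, 207 = 5×39 + 12, 39 = 3×12 + 3, 12 = 4×3).
3 does not divide 8699, so the congruence has no solution.

no solution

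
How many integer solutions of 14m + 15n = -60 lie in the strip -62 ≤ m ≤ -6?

gcd(15, 14) = 1  (15 = 1×14 + 1, 14 = 14×1).
Back-substituting, 14×(-1) + 15×(1) = 1.
Scale by -60: particular solution (60, -60); reduce m mod 15: (0, -4).
General solution: m = 0 + 15t, n = -4 - 14t for integer t.
-62 ≤ 0 + 15t ≤ -6 gives t ∈ [-4, -1], which is 4 values.

4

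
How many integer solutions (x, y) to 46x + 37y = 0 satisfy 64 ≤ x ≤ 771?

19

gcd(46, 37) = 1  (46 = 1×37 + 9, 37 = 4×9 + 1, 9 = 9×1).
Back-substituting, 46×(-4) + 37×(5) = 1.
Scale by 0: particular solution (0, 0); reduce x mod 37: (0, 0).
General solution: x = 0 + 37t, y = 0 - 46t for integer t.
64 ≤ 0 + 37t ≤ 771 gives t ∈ [2, 20], which is 19 values.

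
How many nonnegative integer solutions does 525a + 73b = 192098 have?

gcd(525, 73) = 1  (525 = 7·73 + 14, 73 = 5·14 + 3, 14 = 4·3 + 2, 3 = 1·2 + 1, 2 = 2·1).
Back-substituting, 525·(-26) + 73·(187) = 1.
Scale by 192098: one solution is (-4994548, 35922326). Reduce a mod 73: (39, 2351).
General: a = 39 + 73t, b = 2351 - 525t.
a ≥ 0 ⇒ t ≥ 0; b ≥ 0 ⇒ t ≤ 4. So t ∈ [0, 4]: 5 solutions.

5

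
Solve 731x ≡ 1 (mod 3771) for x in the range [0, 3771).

2048

gcd(3771, 731):
  3771 = 5×731 + 116
  731 = 6×116 + 35
  116 = 3×35 + 11
  35 = 3×11 + 2
  11 = 5×2 + 1
  2 = 2×1
so gcd(3771, 731) = 1.
Back-substitute for Bézout coefficients:
  1 = 11 - 5×2
  ... = 731×(-1723) + 3771×(334)
So 731×-1723 ≡ 1 (mod 3771), and -1723 mod 3771 = 2048.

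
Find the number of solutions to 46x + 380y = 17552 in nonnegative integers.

gcd(380, 46):
  380 = 8×46 + 12
  46 = 3×12 + 10
  12 = 1×10 + 2
  10 = 5×2
so gcd(380, 46) = 2.
Back-substitute for Bézout coefficients:
  2 = 12 - 1×10
  ... = 46×(-33) + 380×(4)
Scale by 8776: one solution is (-289608, 35104). Reduce x mod 190: (142, 29).
General: x = 142 + 190t, y = 29 - 23t.
x ≥ 0 ⇒ t ≥ 0; y ≥ 0 ⇒ t ≤ 1. So t ∈ [0, 1]: 2 solutions.

2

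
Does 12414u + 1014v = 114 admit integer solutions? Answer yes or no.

yes

gcd(12414, 1014) = 6.
6 divides 114, so integer solutions exist.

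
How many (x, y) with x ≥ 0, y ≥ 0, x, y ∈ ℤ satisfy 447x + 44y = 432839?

22

gcd(447, 44):
  447 = 10×44 + 7
  44 = 6×7 + 2
  7 = 3×2 + 1
  2 = 2×1
so gcd(447, 44) = 1.
Back-substitute for Bézout coefficients:
  1 = 7 - 3×2
  ... = 447×(19) + 44×(-193)
Scale by 432839: one solution is (8223941, -83537927). Reduce x mod 44: (33, 9502).
General: x = 33 + 44t, y = 9502 - 447t.
x ≥ 0 ⇒ t ≥ 0; y ≥ 0 ⇒ t ≤ 21. So t ∈ [0, 21]: 22 solutions.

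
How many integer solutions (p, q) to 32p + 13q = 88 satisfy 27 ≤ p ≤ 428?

31

gcd(32, 13):
  32 = 2·13 + 6
  13 = 2·6 + 1
  6 = 6·1
so gcd(32, 13) = 1.
Back-substitute for Bézout coefficients:
  1 = 13 - 2·6
  ... = 32·(-2) + 13·(5)
Scale by 88: particular solution (-176, 440); reduce p mod 13: (6, -8).
General solution: p = 6 + 13t, q = -8 - 32t for integer t.
27 ≤ 6 + 13t ≤ 428 gives t ∈ [2, 32], which is 31 values.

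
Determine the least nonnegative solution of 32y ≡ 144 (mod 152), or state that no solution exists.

14

gcd(152, 32) = 8  (152 = 4*32 + 24, 32 = 1*24 + 8, 24 = 3*8).
8 divides 144, so solutions exist.
Back-substituting, 32*(5) + 152*(-1) = 8.
So 32*(5) ≡ 8 (mod 152); multiply by 18: y ≡ 90 (mod 19).
Smallest nonnegative: y = 90 mod 19 = 14.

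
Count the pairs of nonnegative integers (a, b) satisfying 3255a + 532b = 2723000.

11

gcd(3255, 532) = 7.
By Bézout, 3255*(17) + 532*(-104) = 7.
One solution: (12, 5045).
General: a = 12 + 76t, b = 5045 - 465t.
a ≥ 0 ⇒ t ≥ 0; b ≥ 0 ⇒ t ≤ 10. So t ∈ [0, 10]: 11 solutions.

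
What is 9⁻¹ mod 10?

9

gcd(10, 9) = 1  (10 = 1×9 + 1, 9 = 9×1).
Back-substituting, 9×(-1) + 10×(1) = 1.
So 9×-1 ≡ 1 (mod 10), and -1 mod 10 = 9.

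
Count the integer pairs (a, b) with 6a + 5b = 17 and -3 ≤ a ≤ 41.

gcd(6, 5) = 1  (6 = 1*5 + 1, 5 = 5*1).
Back-substituting, 6*(1) + 5*(-1) = 1.
Scale by 17: particular solution (17, -17); reduce a mod 5: (2, 1).
General solution: a = 2 + 5t, b = 1 - 6t for integer t.
-3 ≤ 2 + 5t ≤ 41 gives t ∈ [-1, 7], which is 9 values.

9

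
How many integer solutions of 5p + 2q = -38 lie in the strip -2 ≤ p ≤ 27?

15

gcd(5, 2) = 1.
By Bézout, 5*(1) + 2*(-2) = 1.
Particular solution: (0, -19).
General solution: p = 0 + 2t, q = -19 - 5t for integer t.
-2 ≤ 0 + 2t ≤ 27 gives t ∈ [-1, 13], which is 15 values.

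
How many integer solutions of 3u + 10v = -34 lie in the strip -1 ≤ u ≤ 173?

18

gcd(10, 3) = 1.
By Bézout, 3×(-3) + 10×(1) = 1.
Particular solution: (2, -4).
General solution: u = 2 + 10t, v = -4 - 3t for integer t.
-1 ≤ 2 + 10t ≤ 173 gives t ∈ [0, 17], which is 18 values.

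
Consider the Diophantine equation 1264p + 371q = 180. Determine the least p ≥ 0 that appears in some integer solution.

gcd(1264, 371) = 1  (1264 = 3×371 + 151, 371 = 2×151 + 69, 151 = 2×69 + 13, 69 = 5×13 + 4, 13 = 3×4 + 1, 4 = 4×1).
1 divides 180, so solutions exist.
Back-substituting, 1264×(86) + 371×(-293) = 1.
Scale by 180/1 = 180: (p₀, q₀) = (15480, -52740).
General solution: p = 15480 + 371t, q = -52740 - 1264t for integer t.
p ≥ 0: smallest is 15480 mod 371 = 269 (at t = -41), with q = -916.

269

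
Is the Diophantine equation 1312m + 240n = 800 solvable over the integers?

yes

gcd(1312, 240):
  1312 = 5×240 + 112
  240 = 2×112 + 16
  112 = 7×16
so gcd(1312, 240) = 16.
16 divides 800, so integer solutions exist.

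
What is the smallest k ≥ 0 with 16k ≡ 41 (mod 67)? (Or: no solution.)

57

gcd(67, 16) = 1.
1 divides 41, so solutions exist.
By Bézout, 16×(21) + 67×(-5) = 1.
So 16×(21) ≡ 1 (mod 67); multiply by 41: k ≡ 861 (mod 67).
Smallest nonnegative: k = 861 mod 67 = 57.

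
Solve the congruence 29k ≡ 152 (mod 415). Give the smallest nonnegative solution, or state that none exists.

363

gcd(415, 29):
  415 = 14*29 + 9
  29 = 3*9 + 2
  9 = 4*2 + 1
  2 = 2*1
so gcd(415, 29) = 1.
1 divides 152, so solutions exist.
Back-substitute for Bézout coefficients:
  1 = 9 - 4*2
  ... = 29*(-186) + 415*(13)
So 29*(-186) ≡ 1 (mod 415); multiply by 152: k ≡ -28272 (mod 415).
Smallest nonnegative: k = -28272 mod 415 = 363.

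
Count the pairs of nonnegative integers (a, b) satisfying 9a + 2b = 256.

gcd(9, 2) = 1  (9 = 4×2 + 1, 2 = 2×1).
Back-substituting, 9×(1) + 2×(-4) = 1.
Scale by 256: one solution is (256, -1024). Reduce a mod 2: (0, 128).
General: a = 0 + 2t, b = 128 - 9t.
a ≥ 0 ⇒ t ≥ 0; b ≥ 0 ⇒ t ≤ 14. So t ∈ [0, 14]: 15 solutions.

15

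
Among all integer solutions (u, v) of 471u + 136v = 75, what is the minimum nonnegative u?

gcd(471, 136) = 1.
1 divides 75, so solutions exist.
By Bézout, 471·(-41) + 136·(142) = 1.
Scale by 75/1 = 75: (u₀, v₀) = (-3075, 10650).
General solution: u = -3075 + 136t, v = 10650 - 471t for integer t.
u ≥ 0: smallest is -3075 mod 136 = 53 (at t = 23), with v = -183.

53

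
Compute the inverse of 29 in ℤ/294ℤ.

71

gcd(294, 29):
  294 = 10·29 + 4
  29 = 7·4 + 1
  4 = 4·1
so gcd(294, 29) = 1.
Back-substitute for Bézout coefficients:
  1 = 29 - 7·4
  ... = 29·(71) + 294·(-7)
So 29·71 ≡ 1 (mod 294), and 71 mod 294 = 71.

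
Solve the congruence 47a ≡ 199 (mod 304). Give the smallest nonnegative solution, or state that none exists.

153

gcd(304, 47):
  304 = 6×47 + 22
  47 = 2×22 + 3
  22 = 7×3 + 1
  3 = 3×1
so gcd(304, 47) = 1.
1 divides 199, so solutions exist.
Back-substitute for Bézout coefficients:
  1 = 22 - 7×3
  ... = 47×(-97) + 304×(15)
So 47×(-97) ≡ 1 (mod 304); multiply by 199: a ≡ -19303 (mod 304).
Smallest nonnegative: a = -19303 mod 304 = 153.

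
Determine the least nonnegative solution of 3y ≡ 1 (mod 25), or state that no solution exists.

gcd(25, 3) = 1  (25 = 8·3 + 1, 3 = 3·1).
1 divides 1, so solutions exist.
Back-substituting, 3·(-8) + 25·(1) = 1.
So 3·(-8) ≡ 1 (mod 25); multiply by 1: y ≡ -8 (mod 25).
Smallest nonnegative: y = -8 mod 25 = 17.

17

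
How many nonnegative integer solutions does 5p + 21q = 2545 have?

25

gcd(21, 5) = 1  (21 = 4·5 + 1, 5 = 5·1).
Back-substituting, 5·(-4) + 21·(1) = 1.
Scale by 2545: one solution is (-10180, 2545). Reduce p mod 21: (5, 120).
General: p = 5 + 21t, q = 120 - 5t.
p ≥ 0 ⇒ t ≥ 0; q ≥ 0 ⇒ t ≤ 24. So t ∈ [0, 24]: 25 solutions.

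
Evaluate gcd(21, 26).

1

gcd(26, 21) = 1  (26 = 1*21 + 5, 21 = 4*5 + 1, 5 = 5*1).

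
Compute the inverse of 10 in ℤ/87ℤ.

gcd(87, 10) = 1.
By Bézout, 10×(-26) + 87×(3) = 1.
So 10×-26 ≡ 1 (mod 87), and -26 mod 87 = 61.

61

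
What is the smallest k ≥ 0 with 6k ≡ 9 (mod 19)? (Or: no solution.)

gcd(19, 6) = 1  (19 = 3×6 + 1, 6 = 6×1).
1 divides 9, so solutions exist.
Back-substituting, 6×(-3) + 19×(1) = 1.
So 6×(-3) ≡ 1 (mod 19); multiply by 9: k ≡ -27 (mod 19).
Smallest nonnegative: k = -27 mod 19 = 11.

11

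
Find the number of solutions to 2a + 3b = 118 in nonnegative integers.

20

gcd(3, 2) = 1.
By Bézout, 2×(-1) + 3×(1) = 1.
One solution: (2, 38).
General: a = 2 + 3t, b = 38 - 2t.
a ≥ 0 ⇒ t ≥ 0; b ≥ 0 ⇒ t ≤ 19. So t ∈ [0, 19]: 20 solutions.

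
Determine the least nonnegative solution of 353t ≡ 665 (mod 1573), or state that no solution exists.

gcd(1573, 353):
  1573 = 4×353 + 161
  353 = 2×161 + 31
  161 = 5×31 + 6
  31 = 5×6 + 1
  6 = 6×1
so gcd(1573, 353) = 1.
1 divides 665, so solutions exist.
Back-substitute for Bézout coefficients:
  1 = 31 - 5×6
  ... = 353×(254) + 1573×(-57)
So 353×(254) ≡ 1 (mod 1573); multiply by 665: t ≡ 168910 (mod 1573).
Smallest nonnegative: t = 168910 mod 1573 = 599.

599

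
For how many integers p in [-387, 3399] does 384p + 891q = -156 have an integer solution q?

gcd(891, 384) = 3  (891 = 2·384 + 123, 384 = 3·123 + 15, 123 = 8·15 + 3, 15 = 5·3).
Back-substituting, 384·(-58) + 891·(25) = 3.
Scale by -52: particular solution (3016, -1300); reduce p mod 297: (46, -20).
General solution: p = 46 + 297t, q = -20 - 128t for integer t.
-387 ≤ 46 + 297t ≤ 3399 gives t ∈ [-1, 11], which is 13 values.

13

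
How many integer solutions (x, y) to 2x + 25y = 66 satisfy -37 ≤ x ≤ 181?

gcd(25, 2) = 1.
By Bézout, 2·(-12) + 25·(1) = 1.
Particular solution: (8, 2).
General solution: x = 8 + 25t, y = 2 - 2t for integer t.
-37 ≤ 8 + 25t ≤ 181 gives t ∈ [-1, 6], which is 8 values.

8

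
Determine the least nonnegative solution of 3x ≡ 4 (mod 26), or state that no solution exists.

gcd(26, 3) = 1.
1 divides 4, so solutions exist.
By Bézout, 3*(9) + 26*(-1) = 1.
So 3*(9) ≡ 1 (mod 26); multiply by 4: x ≡ 36 (mod 26).
Smallest nonnegative: x = 36 mod 26 = 10.

10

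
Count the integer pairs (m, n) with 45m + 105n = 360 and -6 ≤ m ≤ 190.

gcd(105, 45) = 15  (105 = 2×45 + 15, 45 = 3×15).
Back-substituting, 45×(-2) + 105×(1) = 15.
Scale by 24: particular solution (-48, 24); reduce m mod 7: (1, 3).
General solution: m = 1 + 7t, n = 3 - 3t for integer t.
-6 ≤ 1 + 7t ≤ 190 gives t ∈ [-1, 27], which is 29 values.

29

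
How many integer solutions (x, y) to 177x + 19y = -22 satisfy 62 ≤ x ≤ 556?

26

gcd(177, 19) = 1  (177 = 9*19 + 6, 19 = 3*6 + 1, 6 = 6*1).
Back-substituting, 177*(-3) + 19*(28) = 1.
Scale by -22: particular solution (66, -616); reduce x mod 19: (9, -85).
General solution: x = 9 + 19t, y = -85 - 177t for integer t.
62 ≤ 9 + 19t ≤ 556 gives t ∈ [3, 28], which is 26 values.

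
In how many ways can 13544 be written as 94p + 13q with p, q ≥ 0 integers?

11

gcd(94, 13) = 1.
By Bézout, 94*(-4) + 13*(29) = 1.
One solution: (8, 984).
General: p = 8 + 13t, q = 984 - 94t.
p ≥ 0 ⇒ t ≥ 0; q ≥ 0 ⇒ t ≤ 10. So t ∈ [0, 10]: 11 solutions.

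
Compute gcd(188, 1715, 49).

gcd(1715, 188):
  1715 = 9×188 + 23
  188 = 8×23 + 4
  23 = 5×4 + 3
  4 = 1×3 + 1
  3 = 3×1
so gcd(1715, 188) = 1.
gcd(1, 49) = 1.

1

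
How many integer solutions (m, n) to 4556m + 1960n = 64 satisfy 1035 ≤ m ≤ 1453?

0

gcd(4556, 1960):
  4556 = 2*1960 + 636
  1960 = 3*636 + 52
  636 = 12*52 + 12
  52 = 4*12 + 4
  12 = 3*4
so gcd(4556, 1960) = 4.
Back-substitute for Bézout coefficients:
  4 = 52 - 4*12
  ... = 4556*(-151) + 1960*(351)
Scale by 16: particular solution (-2416, 5616); reduce m mod 490: (34, -79).
General solution: m = 34 + 490t, n = -79 - 1139t for integer t.
1035 ≤ 34 + 490t ≤ 1453 gives t ∈ [3, 2], which is 0 values.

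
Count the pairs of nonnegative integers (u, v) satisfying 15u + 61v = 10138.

gcd(61, 15) = 1  (61 = 4·15 + 1, 15 = 15·1).
Back-substituting, 15·(-4) + 61·(1) = 1.
Scale by 10138: one solution is (-40552, 10138). Reduce u mod 61: (13, 163).
General: u = 13 + 61t, v = 163 - 15t.
u ≥ 0 ⇒ t ≥ 0; v ≥ 0 ⇒ t ≤ 10. So t ∈ [0, 10]: 11 solutions.

11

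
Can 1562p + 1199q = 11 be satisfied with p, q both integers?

yes

gcd(1562, 1199) = 11.
11 divides 11, so integer solutions exist.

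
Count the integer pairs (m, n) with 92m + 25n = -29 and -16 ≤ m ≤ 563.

gcd(92, 25):
  92 = 3×25 + 17
  25 = 1×17 + 8
  17 = 2×8 + 1
  8 = 8×1
so gcd(92, 25) = 1.
Back-substitute for Bézout coefficients:
  1 = 17 - 2×8
  ... = 92×(3) + 25×(-11)
Scale by -29: particular solution (-87, 319); reduce m mod 25: (13, -49).
General solution: m = 13 + 25t, n = -49 - 92t for integer t.
-16 ≤ 13 + 25t ≤ 563 gives t ∈ [-1, 22], which is 24 values.

24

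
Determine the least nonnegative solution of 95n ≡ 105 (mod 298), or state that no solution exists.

gcd(298, 95):
  298 = 3·95 + 13
  95 = 7·13 + 4
  13 = 3·4 + 1
  4 = 4·1
so gcd(298, 95) = 1.
1 divides 105, so solutions exist.
Back-substitute for Bézout coefficients:
  1 = 13 - 3·4
  ... = 95·(-69) + 298·(22)
So 95·(-69) ≡ 1 (mod 298); multiply by 105: n ≡ -7245 (mod 298).
Smallest nonnegative: n = -7245 mod 298 = 205.

205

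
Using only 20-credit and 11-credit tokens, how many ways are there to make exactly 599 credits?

3

Need nonnegative integers with 20j + 11k = 599.
gcd(20, 11) = 1, and 20·(5) + 11·(-9) = 1.
So (j₀, k₀) = (2995, -5391); general j = 2995 + 11t, k = -5391 - 20t.
j ≥ 0 ⇒ t ≥ -272; k ≥ 0 ⇒ t ≤ -270. That's 3 values of t.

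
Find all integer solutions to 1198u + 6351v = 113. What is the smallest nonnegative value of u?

3992

gcd(6351, 1198):
  6351 = 5·1198 + 361
  1198 = 3·361 + 115
  361 = 3·115 + 16
  115 = 7·16 + 3
  16 = 5·3 + 1
  3 = 3·1
so gcd(6351, 1198) = 1.
1 divides 113, so solutions exist.
Back-substitute for Bézout coefficients:
  1 = 16 - 5·3
  ... = 1198·(-1988) + 6351·(375)
Scale by 113/1 = 113: (u₀, v₀) = (-224644, 42375).
General solution: u = -224644 + 6351t, v = 42375 - 1198t for integer t.
u ≥ 0: smallest is -224644 mod 6351 = 3992 (at t = 36), with v = -753.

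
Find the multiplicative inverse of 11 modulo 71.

13

gcd(71, 11) = 1  (71 = 6×11 + 5, 11 = 2×5 + 1, 5 = 5×1).
Back-substituting, 11×(13) + 71×(-2) = 1.
So 11×13 ≡ 1 (mod 71), and 13 mod 71 = 13.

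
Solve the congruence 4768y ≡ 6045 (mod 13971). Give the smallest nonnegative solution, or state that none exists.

8865

gcd(13971, 4768) = 1  (13971 = 2×4768 + 4435, 4768 = 1×4435 + 333, 4435 = 13×333 + 106, 333 = 3×106 + 15, 106 = 7×15 + 1, 15 = 15×1).
1 divides 6045, so solutions exist.
Back-substituting, 4768×(-923) + 13971×(315) = 1.
So 4768×(-923) ≡ 1 (mod 13971); multiply by 6045: y ≡ -5579535 (mod 13971).
Smallest nonnegative: y = -5579535 mod 13971 = 8865.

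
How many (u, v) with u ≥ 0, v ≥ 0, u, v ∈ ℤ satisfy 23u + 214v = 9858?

2

gcd(214, 23) = 1  (214 = 9*23 + 7, 23 = 3*7 + 2, 7 = 3*2 + 1, 2 = 2*1).
Back-substituting, 23*(-93) + 214*(10) = 1.
Scale by 9858: one solution is (-916794, 98580). Reduce u mod 214: (196, 25).
General: u = 196 + 214t, v = 25 - 23t.
u ≥ 0 ⇒ t ≥ 0; v ≥ 0 ⇒ t ≤ 1. So t ∈ [0, 1]: 2 solutions.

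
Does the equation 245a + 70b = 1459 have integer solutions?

gcd(245, 70) = 35  (245 = 3×70 + 35, 70 = 2×35).
35 does not divide 1459 (remainder 24), so no integer solutions.

no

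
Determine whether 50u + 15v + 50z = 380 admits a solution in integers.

gcd(50, 15) = 5  (50 = 3*15 + 5, 15 = 3*5).
gcd(5, 50) = 5.
5 divides 380, so integer solutions exist.

yes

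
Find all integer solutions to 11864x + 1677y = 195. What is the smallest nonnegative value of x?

1209

gcd(11864, 1677) = 1  (11864 = 7·1677 + 125, 1677 = 13·125 + 52, 125 = 2·52 + 21, 52 = 2·21 + 10, 21 = 2·10 + 1, 10 = 10·1).
1 divides 195, so solutions exist.
Back-substituting, 11864·(161) + 1677·(-1139) = 1.
Scale by 195/1 = 195: (x₀, y₀) = (31395, -222105).
General solution: x = 31395 + 1677t, y = -222105 - 11864t for integer t.
x ≥ 0: smallest is 31395 mod 1677 = 1209 (at t = -18), with y = -8553.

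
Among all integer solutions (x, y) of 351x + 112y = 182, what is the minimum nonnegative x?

42

gcd(351, 112) = 1.
1 divides 182, so solutions exist.
By Bézout, 351·(15) + 112·(-47) = 1.
Scale by 182/1 = 182: (x₀, y₀) = (2730, -8554).
General solution: x = 2730 + 112t, y = -8554 - 351t for integer t.
x ≥ 0: smallest is 2730 mod 112 = 42 (at t = -24), with y = -130.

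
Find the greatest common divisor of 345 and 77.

gcd(345, 77):
  345 = 4×77 + 37
  77 = 2×37 + 3
  37 = 12×3 + 1
  3 = 3×1
so gcd(345, 77) = 1.

1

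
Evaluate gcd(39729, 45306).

gcd(45306, 39729):
  45306 = 1·39729 + 5577
  39729 = 7·5577 + 690
  5577 = 8·690 + 57
  690 = 12·57 + 6
  57 = 9·6 + 3
  6 = 2·3
so gcd(45306, 39729) = 3.

3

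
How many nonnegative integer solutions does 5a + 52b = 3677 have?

14

gcd(52, 5) = 1  (52 = 10×5 + 2, 5 = 2×2 + 1, 2 = 2×1).
Back-substituting, 5×(21) + 52×(-2) = 1.
Scale by 3677: one solution is (77217, -7354). Reduce a mod 52: (49, 66).
General: a = 49 + 52t, b = 66 - 5t.
a ≥ 0 ⇒ t ≥ 0; b ≥ 0 ⇒ t ≤ 13. So t ∈ [0, 13]: 14 solutions.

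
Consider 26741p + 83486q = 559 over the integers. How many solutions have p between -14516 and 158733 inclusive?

27

gcd(83486, 26741) = 13  (83486 = 3·26741 + 3263, 26741 = 8·3263 + 637, 3263 = 5·637 + 78, 637 = 8·78 + 13, 78 = 6·13).
Back-substituting, 26741·(1049) + 83486·(-336) = 13.
Scale by 43: particular solution (45107, -14448); reduce p mod 6422: (153, -49).
General solution: p = 153 + 6422t, q = -49 - 2057t for integer t.
-14516 ≤ 153 + 6422t ≤ 158733 gives t ∈ [-2, 24], which is 27 values.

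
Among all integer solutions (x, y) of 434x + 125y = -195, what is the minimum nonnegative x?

20

gcd(434, 125):
  434 = 3*125 + 59
  125 = 2*59 + 7
  59 = 8*7 + 3
  7 = 2*3 + 1
  3 = 3*1
so gcd(434, 125) = 1.
1 divides -195, so solutions exist.
Back-substitute for Bézout coefficients:
  1 = 7 - 2*3
  ... = 434*(-36) + 125*(125)
Scale by -195/1 = -195: (x₀, y₀) = (7020, -24375).
General solution: x = 7020 + 125t, y = -24375 - 434t for integer t.
x ≥ 0: smallest is 7020 mod 125 = 20 (at t = -56), with y = -71.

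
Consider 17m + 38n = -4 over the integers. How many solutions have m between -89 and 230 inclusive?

gcd(38, 17) = 1  (38 = 2·17 + 4, 17 = 4·4 + 1, 4 = 4·1).
Back-substituting, 17·(9) + 38·(-4) = 1.
Scale by -4: particular solution (-36, 16); reduce m mod 38: (2, -1).
General solution: m = 2 + 38t, n = -1 - 17t for integer t.
-89 ≤ 2 + 38t ≤ 230 gives t ∈ [-2, 6], which is 9 values.

9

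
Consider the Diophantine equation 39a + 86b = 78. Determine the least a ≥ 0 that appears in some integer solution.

gcd(86, 39):
  86 = 2×39 + 8
  39 = 4×8 + 7
  8 = 1×7 + 1
  7 = 7×1
so gcd(86, 39) = 1.
1 divides 78, so solutions exist.
Back-substitute for Bézout coefficients:
  1 = 8 - 1×7
  ... = 39×(-11) + 86×(5)
Scale by 78/1 = 78: (a₀, b₀) = (-858, 390).
General solution: a = -858 + 86t, b = 390 - 39t for integer t.
a ≥ 0: smallest is -858 mod 86 = 2 (at t = 10), with b = 0.

2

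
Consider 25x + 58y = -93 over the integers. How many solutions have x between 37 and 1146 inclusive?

gcd(58, 25) = 1.
By Bézout, 25·(7) + 58·(-3) = 1.
Particular solution: (45, -21).
General solution: x = 45 + 58t, y = -21 - 25t for integer t.
37 ≤ 45 + 58t ≤ 1146 gives t ∈ [0, 18], which is 19 values.

19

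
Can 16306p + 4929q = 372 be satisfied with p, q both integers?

gcd(16306, 4929) = 31  (16306 = 3×4929 + 1519, 4929 = 3×1519 + 372, 1519 = 4×372 + 31, 372 = 12×31).
31 divides 372, so integer solutions exist.

yes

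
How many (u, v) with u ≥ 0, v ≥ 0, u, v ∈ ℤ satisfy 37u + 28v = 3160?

3

gcd(37, 28):
  37 = 1×28 + 9
  28 = 3×9 + 1
  9 = 9×1
so gcd(37, 28) = 1.
Back-substitute for Bézout coefficients:
  1 = 28 - 3×9
  ... = 37×(-3) + 28×(4)
Scale by 3160: one solution is (-9480, 12640). Reduce u mod 28: (12, 97).
General: u = 12 + 28t, v = 97 - 37t.
u ≥ 0 ⇒ t ≥ 0; v ≥ 0 ⇒ t ≤ 2. So t ∈ [0, 2]: 3 solutions.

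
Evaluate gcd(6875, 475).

gcd(6875, 475):
  6875 = 14*475 + 225
  475 = 2*225 + 25
  225 = 9*25
so gcd(6875, 475) = 25.

25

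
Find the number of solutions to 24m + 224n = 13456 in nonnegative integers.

20

gcd(224, 24) = 8.
By Bézout, 24*(-9) + 224*(1) = 8.
One solution: (10, 59).
General: m = 10 + 28t, n = 59 - 3t.
m ≥ 0 ⇒ t ≥ 0; n ≥ 0 ⇒ t ≤ 19. So t ∈ [0, 19]: 20 solutions.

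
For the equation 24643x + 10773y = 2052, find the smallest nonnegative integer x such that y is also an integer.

gcd(24643, 10773):
  24643 = 2*10773 + 3097
  10773 = 3*3097 + 1482
  3097 = 2*1482 + 133
  1482 = 11*133 + 19
  133 = 7*19
so gcd(24643, 10773) = 19.
19 divides 2052, so solutions exist.
Back-substitute for Bézout coefficients:
  19 = 1482 - 11*133
  ... = 24643*(-80) + 10773*(183)
Scale by 2052/19 = 108: (x₀, y₀) = (-8640, 19764).
General solution: x = -8640 + 567t, y = 19764 - 1297t for integer t.
x ≥ 0: smallest is -8640 mod 567 = 432 (at t = 16), with y = -988.

432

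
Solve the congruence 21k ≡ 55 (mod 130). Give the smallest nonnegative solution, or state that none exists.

gcd(130, 21) = 1.
1 divides 55, so solutions exist.
By Bézout, 21*(31) + 130*(-5) = 1.
So 21*(31) ≡ 1 (mod 130); multiply by 55: k ≡ 1705 (mod 130).
Smallest nonnegative: k = 1705 mod 130 = 15.

15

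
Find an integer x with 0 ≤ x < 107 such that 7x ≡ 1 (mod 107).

46

gcd(107, 7) = 1.
By Bézout, 7*(46) + 107*(-3) = 1.
So 7*46 ≡ 1 (mod 107), and 46 mod 107 = 46.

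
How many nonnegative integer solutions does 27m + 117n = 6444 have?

18

gcd(117, 27) = 9.
By Bézout, 27*(-4) + 117*(1) = 9.
One solution: (9, 53).
General: m = 9 + 13t, n = 53 - 3t.
m ≥ 0 ⇒ t ≥ 0; n ≥ 0 ⇒ t ≤ 17. So t ∈ [0, 17]: 18 solutions.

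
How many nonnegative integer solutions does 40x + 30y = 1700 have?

14

gcd(40, 30):
  40 = 1×30 + 10
  30 = 3×10
so gcd(40, 30) = 10.
Back-substitute for Bézout coefficients:
  10 = 40 - 1×30
  ... = 40×(1) + 30×(-1)
Scale by 170: one solution is (170, -170). Reduce x mod 3: (2, 54).
General: x = 2 + 3t, y = 54 - 4t.
x ≥ 0 ⇒ t ≥ 0; y ≥ 0 ⇒ t ≤ 13. So t ∈ [0, 13]: 14 solutions.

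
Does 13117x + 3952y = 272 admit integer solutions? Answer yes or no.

no

gcd(13117, 3952):
  13117 = 3·3952 + 1261
  3952 = 3·1261 + 169
  1261 = 7·169 + 78
  169 = 2·78 + 13
  78 = 6·13
so gcd(13117, 3952) = 13.
13 does not divide 272 (remainder 12), so no integer solutions.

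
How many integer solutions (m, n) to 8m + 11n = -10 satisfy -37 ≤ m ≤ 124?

gcd(11, 8) = 1.
By Bézout, 8*(-4) + 11*(3) = 1.
Particular solution: (7, -6).
General solution: m = 7 + 11t, n = -6 - 8t for integer t.
-37 ≤ 7 + 11t ≤ 124 gives t ∈ [-4, 10], which is 15 values.

15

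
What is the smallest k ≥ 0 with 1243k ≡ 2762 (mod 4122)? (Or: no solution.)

818

gcd(4122, 1243) = 1  (4122 = 3·1243 + 393, 1243 = 3·393 + 64, 393 = 6·64 + 9, 64 = 7·9 + 1, 9 = 9·1).
1 divides 2762, so solutions exist.
Back-substituting, 1243·(451) + 4122·(-136) = 1.
So 1243·(451) ≡ 1 (mod 4122); multiply by 2762: k ≡ 1245662 (mod 4122).
Smallest nonnegative: k = 1245662 mod 4122 = 818.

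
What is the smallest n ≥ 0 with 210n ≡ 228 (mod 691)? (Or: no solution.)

238

gcd(691, 210) = 1  (691 = 3·210 + 61, 210 = 3·61 + 27, 61 = 2·27 + 7, 27 = 3·7 + 6, 7 = 1·6 + 1, 6 = 6·1).
1 divides 228, so solutions exist.
Back-substituting, 210·(-102) + 691·(31) = 1.
So 210·(-102) ≡ 1 (mod 691); multiply by 228: n ≡ -23256 (mod 691).
Smallest nonnegative: n = -23256 mod 691 = 238.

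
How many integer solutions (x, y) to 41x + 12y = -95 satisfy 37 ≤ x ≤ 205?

gcd(41, 12) = 1  (41 = 3*12 + 5, 12 = 2*5 + 2, 5 = 2*2 + 1, 2 = 2*1).
Back-substituting, 41*(5) + 12*(-17) = 1.
Scale by -95: particular solution (-475, 1615); reduce x mod 12: (5, -25).
General solution: x = 5 + 12t, y = -25 - 41t for integer t.
37 ≤ 5 + 12t ≤ 205 gives t ∈ [3, 16], which is 14 values.

14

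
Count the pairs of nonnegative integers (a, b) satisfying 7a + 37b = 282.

gcd(37, 7):
  37 = 5*7 + 2
  7 = 3*2 + 1
  2 = 2*1
so gcd(37, 7) = 1.
Back-substitute for Bézout coefficients:
  1 = 7 - 3*2
  ... = 7*(16) + 37*(-3)
Scale by 282: one solution is (4512, -846). Reduce a mod 37: (35, 1).
General: a = 35 + 37t, b = 1 - 7t.
a ≥ 0 ⇒ t ≥ 0; b ≥ 0 ⇒ t ≤ 0. So t ∈ [0, 0]: 1 solution.

1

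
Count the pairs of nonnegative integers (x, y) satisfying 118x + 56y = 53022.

16

gcd(118, 56) = 2  (118 = 2·56 + 6, 56 = 9·6 + 2, 6 = 3·2).
Back-substituting, 118·(-9) + 56·(19) = 2.
Scale by 26511: one solution is (-238599, 503709). Reduce x mod 28: (17, 911).
General: x = 17 + 28t, y = 911 - 59t.
x ≥ 0 ⇒ t ≥ 0; y ≥ 0 ⇒ t ≤ 15. So t ∈ [0, 15]: 16 solutions.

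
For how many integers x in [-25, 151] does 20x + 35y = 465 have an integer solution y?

gcd(35, 20) = 5.
By Bézout, 20·(2) + 35·(-1) = 5.
Particular solution: (4, 11).
General solution: x = 4 + 7t, y = 11 - 4t for integer t.
-25 ≤ 4 + 7t ≤ 151 gives t ∈ [-4, 21], which is 26 values.

26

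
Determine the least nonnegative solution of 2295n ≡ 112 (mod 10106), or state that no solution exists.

gcd(10106, 2295) = 1.
1 divides 112, so solutions exist.
By Bézout, 2295×(-3285) + 10106×(746) = 1.
So 2295×(-3285) ≡ 1 (mod 10106); multiply by 112: n ≡ -367920 (mod 10106).
Smallest nonnegative: n = -367920 mod 10106 = 6002.

6002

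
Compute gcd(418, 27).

1

gcd(418, 27):
  418 = 15*27 + 13
  27 = 2*13 + 1
  13 = 13*1
so gcd(418, 27) = 1.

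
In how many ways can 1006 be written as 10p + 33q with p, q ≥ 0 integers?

gcd(33, 10) = 1  (33 = 3×10 + 3, 10 = 3×3 + 1, 3 = 3×1).
Back-substituting, 10×(10) + 33×(-3) = 1.
Scale by 1006: one solution is (10060, -3018). Reduce p mod 33: (28, 22).
General: p = 28 + 33t, q = 22 - 10t.
p ≥ 0 ⇒ t ≥ 0; q ≥ 0 ⇒ t ≤ 2. So t ∈ [0, 2]: 3 solutions.

3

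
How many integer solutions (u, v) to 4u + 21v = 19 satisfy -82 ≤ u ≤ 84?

8

gcd(21, 4) = 1.
By Bézout, 4×(-5) + 21×(1) = 1.
Particular solution: (10, -1).
General solution: u = 10 + 21t, v = -1 - 4t for integer t.
-82 ≤ 10 + 21t ≤ 84 gives t ∈ [-4, 3], which is 8 values.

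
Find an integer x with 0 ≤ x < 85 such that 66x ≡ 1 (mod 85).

gcd(85, 66):
  85 = 1*66 + 19
  66 = 3*19 + 9
  19 = 2*9 + 1
  9 = 9*1
so gcd(85, 66) = 1.
Back-substitute for Bézout coefficients:
  1 = 19 - 2*9
  ... = 66*(-9) + 85*(7)
So 66*-9 ≡ 1 (mod 85), and -9 mod 85 = 76.

76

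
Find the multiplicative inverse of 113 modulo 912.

gcd(912, 113) = 1  (912 = 8*113 + 8, 113 = 14*8 + 1, 8 = 8*1).
Back-substituting, 113*(113) + 912*(-14) = 1.
So 113*113 ≡ 1 (mod 912), and 113 mod 912 = 113.

113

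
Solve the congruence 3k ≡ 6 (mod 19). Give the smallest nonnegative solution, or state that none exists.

gcd(19, 3) = 1.
1 divides 6, so solutions exist.
By Bézout, 3·(-6) + 19·(1) = 1.
So 3·(-6) ≡ 1 (mod 19); multiply by 6: k ≡ -36 (mod 19).
Smallest nonnegative: k = -36 mod 19 = 2.

2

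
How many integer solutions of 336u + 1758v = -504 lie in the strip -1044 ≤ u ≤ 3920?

gcd(1758, 336) = 6  (1758 = 5*336 + 78, 336 = 4*78 + 24, 78 = 3*24 + 6, 24 = 4*6).
Back-substituting, 336*(-68) + 1758*(13) = 6.
Scale by -84: particular solution (5712, -1092); reduce u mod 293: (145, -28).
General solution: u = 145 + 293t, v = -28 - 56t for integer t.
-1044 ≤ 145 + 293t ≤ 3920 gives t ∈ [-4, 12], which is 17 values.

17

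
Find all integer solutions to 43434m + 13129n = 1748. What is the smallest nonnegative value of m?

gcd(43434, 13129) = 19  (43434 = 3·13129 + 4047, 13129 = 3·4047 + 988, 4047 = 4·988 + 95, 988 = 10·95 + 38, 95 = 2·38 + 19, 38 = 2·19).
19 divides 1748, so solutions exist.
Back-substituting, 43434·(279) + 13129·(-923) = 19.
Scale by 1748/19 = 92: (m₀, n₀) = (25668, -84916).
General solution: m = 25668 + 691t, n = -84916 - 2286t for integer t.
m ≥ 0: smallest is 25668 mod 691 = 101 (at t = -37), with n = -334.

101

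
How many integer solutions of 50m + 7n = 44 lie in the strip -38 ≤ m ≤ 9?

7

gcd(50, 7) = 1  (50 = 7*7 + 1, 7 = 7*1).
Back-substituting, 50*(1) + 7*(-7) = 1.
Scale by 44: particular solution (44, -308); reduce m mod 7: (2, -8).
General solution: m = 2 + 7t, n = -8 - 50t for integer t.
-38 ≤ 2 + 7t ≤ 9 gives t ∈ [-5, 1], which is 7 values.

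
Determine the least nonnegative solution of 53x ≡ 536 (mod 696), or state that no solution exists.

gcd(696, 53):
  696 = 13·53 + 7
  53 = 7·7 + 4
  7 = 1·4 + 3
  4 = 1·3 + 1
  3 = 3·1
so gcd(696, 53) = 1.
1 divides 536, so solutions exist.
Back-substitute for Bézout coefficients:
  1 = 4 - 1·3
  ... = 53·(197) + 696·(-15)
So 53·(197) ≡ 1 (mod 696); multiply by 536: x ≡ 105592 (mod 696).
Smallest nonnegative: x = 105592 mod 696 = 496.

496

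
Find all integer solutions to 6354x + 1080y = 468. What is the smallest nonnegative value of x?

gcd(6354, 1080) = 18  (6354 = 5×1080 + 954, 1080 = 1×954 + 126, 954 = 7×126 + 72, 126 = 1×72 + 54, 72 = 1×54 + 18, 54 = 3×18).
18 divides 468, so solutions exist.
Back-substituting, 6354×(17) + 1080×(-100) = 18.
Scale by 468/18 = 26: (x₀, y₀) = (442, -2600).
General solution: x = 442 + 60t, y = -2600 - 353t for integer t.
x ≥ 0: smallest is 442 mod 60 = 22 (at t = -7), with y = -129.

22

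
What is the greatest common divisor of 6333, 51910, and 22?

1

gcd(51910, 6333) = 1.
gcd(1, 22) = 1.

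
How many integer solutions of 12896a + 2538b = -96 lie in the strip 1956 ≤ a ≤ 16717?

12

gcd(12896, 2538) = 2  (12896 = 5*2538 + 206, 2538 = 12*206 + 66, 206 = 3*66 + 8, 66 = 8*8 + 2, 8 = 4*2).
Back-substituting, 12896*(-308) + 2538*(1565) = 2.
Scale by -48: particular solution (14784, -75120); reduce a mod 1269: (825, -4192).
General solution: a = 825 + 1269t, b = -4192 - 6448t for integer t.
1956 ≤ 825 + 1269t ≤ 16717 gives t ∈ [1, 12], which is 12 values.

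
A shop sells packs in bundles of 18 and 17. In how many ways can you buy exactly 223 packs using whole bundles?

Need nonnegative integers with 18j + 17k = 223.
gcd(18, 17) = 1, and 18·(1) + 17·(-1) = 1.
So (j₀, k₀) = (223, -223); general j = 223 + 17t, k = -223 - 18t.
j ≥ 0 ⇒ t ≥ -13; k ≥ 0 ⇒ t ≤ -13. That's 1 value of t.

1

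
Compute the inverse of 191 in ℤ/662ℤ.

gcd(662, 191) = 1  (662 = 3×191 + 89, 191 = 2×89 + 13, 89 = 6×13 + 11, 13 = 1×11 + 2, 11 = 5×2 + 1, 2 = 2×1).
Back-substituting, 191×(-305) + 662×(88) = 1.
So 191×-305 ≡ 1 (mod 662), and -305 mod 662 = 357.

357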